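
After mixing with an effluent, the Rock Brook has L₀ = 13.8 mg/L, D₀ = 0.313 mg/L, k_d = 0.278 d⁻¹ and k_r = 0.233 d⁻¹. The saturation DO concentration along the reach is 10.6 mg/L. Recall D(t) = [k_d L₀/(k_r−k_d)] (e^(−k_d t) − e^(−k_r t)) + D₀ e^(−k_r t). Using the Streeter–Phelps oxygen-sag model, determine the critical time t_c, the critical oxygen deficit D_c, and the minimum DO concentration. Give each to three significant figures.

t_c ≈ 3.84 d; D_c ≈ 5.66 mg/L; min DO ≈ 4.94 mg/L

With k_r/k_d = 0.8381 and 1 − D₀(k_r−k_d)/(k_d L₀) = 1.004,
t_c = ln(0.8381 × 1.004) / (0.233 − 0.278) = ln(0.8412) / -0.04500 = -0.1729/-0.04500 = 3.843 d.
L(t_c) = L₀ e^(−k_d t_c) = 13.8 × 0.3436 = 4.742 mg/L, and at the critical point k_r D_c = k_d L, so D_c = (0.278/0.233) × 4.742 = 5.658 mg/L.
Minimum DO = C_s − D_c = 10.6 − 5.658 = 4.942 mg/L.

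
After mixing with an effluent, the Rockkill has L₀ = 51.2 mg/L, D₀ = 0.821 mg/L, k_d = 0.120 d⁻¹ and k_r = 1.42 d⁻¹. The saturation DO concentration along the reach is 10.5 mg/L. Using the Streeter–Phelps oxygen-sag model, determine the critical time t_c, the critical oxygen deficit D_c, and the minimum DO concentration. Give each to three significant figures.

t_c = [1/(k_r−k_d)] ln[(k_r/k_d)(1 − D₀(k_r−k_d)/(k_d L₀))]
= [1/(1.42−0.120)] ln[(1.42/0.120)(1 − 0.821×1.300/(0.120×51.2))]
= (1/1.300) ln[11.83 × 0.8263] = 0.7692 × ln(9.778) = 0.7692 × 2.280 = 1.754 d.
L(t_c) = L₀ e^(−k_d t_c) = 51.2 × 0.8102 = 41.48 mg/L, and at the critical point k_r D_c = k_d L, so D_c = (0.120/1.42) × 41.48 = 3.506 mg/L.
Minimum DO = C_s − D_c = 10.5 − 3.506 = 6.994 mg/L.

t_c ≈ 1.75 d; D_c ≈ 3.51 mg/L; min DO ≈ 6.99 mg/L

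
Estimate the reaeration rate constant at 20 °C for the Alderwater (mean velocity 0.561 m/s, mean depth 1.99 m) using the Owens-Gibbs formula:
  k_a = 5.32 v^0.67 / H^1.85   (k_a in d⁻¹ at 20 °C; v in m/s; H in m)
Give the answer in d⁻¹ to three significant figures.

k_a = 5.32 × 0.561^0.67 / 1.99^1.85 = 5.32 × 0.6789 / 3.572 = 1.011 d⁻¹.

k_a ≈ 1.01 d⁻¹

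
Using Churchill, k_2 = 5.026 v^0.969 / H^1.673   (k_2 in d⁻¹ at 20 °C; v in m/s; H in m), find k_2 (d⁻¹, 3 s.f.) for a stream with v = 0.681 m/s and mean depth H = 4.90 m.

k_2 ≈ 0.243 d⁻¹

k_2 = 5.026 × 0.681^0.969 / 4.90^1.673 = 5.026 × 0.6892 / 14.28 = 0.2426 d⁻¹.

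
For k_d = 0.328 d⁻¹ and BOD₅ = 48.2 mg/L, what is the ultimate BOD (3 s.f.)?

L₀ ≈ 59.8 mg/L

BOD₅ = L₀(1 − e^(−5k_d)) ⇒ L₀ = BOD₅ / (1 − e^(−5×0.328))
= 48.2 / (1 − 0.1940) = 48.2 / 0.8060 = 59.80 mg/L.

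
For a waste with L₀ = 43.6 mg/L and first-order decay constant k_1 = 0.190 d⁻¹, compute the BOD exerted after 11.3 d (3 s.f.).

y_t = L₀(1 − e^(−k_1 t)) = 43.6 × (1 − e^(−0.190×11.3))
= 43.6 × (1 − 0.1168) = 43.6 × 0.8832 = 38.51 mg/L.

y ≈ 38.5 mg/L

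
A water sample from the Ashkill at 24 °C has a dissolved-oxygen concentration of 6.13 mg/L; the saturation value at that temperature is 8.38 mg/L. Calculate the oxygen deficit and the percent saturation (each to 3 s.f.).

D = C_s − C = 8.38 − 6.13 = 2.25 mg/L.
% saturation = 6.13/8.38 × 100 = 73.2 %.

D ≈ 2.25 mg/L; 73.2 % saturation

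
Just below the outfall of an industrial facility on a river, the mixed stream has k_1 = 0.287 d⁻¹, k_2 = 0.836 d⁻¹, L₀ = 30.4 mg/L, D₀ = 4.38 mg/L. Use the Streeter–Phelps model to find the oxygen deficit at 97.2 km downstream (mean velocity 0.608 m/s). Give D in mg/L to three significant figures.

Travel time t = x/v = 97.2 km / (0.608 m/s) = 97200 m / 0.608 m/s = 159900 s = 1.850 d.
k_1 L₀/(k_2−k_1) = 0.287×30.4/(0.836−0.287) = 8.725/0.5490 = 15.89 mg/L.
e^(−k_1 t) = e^(−0.287×1.850) = 0.5880; e^(−k_2 t) = e^(−0.836×1.850) = 0.2129.
D = 15.89 × (0.5880 − 0.2129) + 4.38 × 0.2129 = 5.961 + 0.9326 = 6.893 mg/L.

D ≈ 6.89 mg/L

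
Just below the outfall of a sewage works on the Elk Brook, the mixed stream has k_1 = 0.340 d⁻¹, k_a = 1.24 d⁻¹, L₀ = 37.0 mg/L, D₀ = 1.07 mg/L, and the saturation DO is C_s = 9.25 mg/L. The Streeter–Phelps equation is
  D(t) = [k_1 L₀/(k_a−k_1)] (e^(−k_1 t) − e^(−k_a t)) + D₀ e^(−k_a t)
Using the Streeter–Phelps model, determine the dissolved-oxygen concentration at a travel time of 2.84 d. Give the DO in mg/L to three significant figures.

DO ≈ 4.31 mg/L

k_1 L₀/(k_a−k_1) = 0.340×37.0/(1.24−0.340) = 12.58/0.9000 = 13.98 mg/L.
e^(−k_1 t) = e^(−0.340×2.840) = 0.3808; e^(−k_a t) = e^(−1.24×2.840) = 0.02955.
D = 13.98 × (0.3808 − 0.02955) + 1.07 × 0.02955 = 4.909 + 0.03162 = 4.941 mg/L.
DO = C_s − D = 9.25 − 4.941 = 4.309 mg/L.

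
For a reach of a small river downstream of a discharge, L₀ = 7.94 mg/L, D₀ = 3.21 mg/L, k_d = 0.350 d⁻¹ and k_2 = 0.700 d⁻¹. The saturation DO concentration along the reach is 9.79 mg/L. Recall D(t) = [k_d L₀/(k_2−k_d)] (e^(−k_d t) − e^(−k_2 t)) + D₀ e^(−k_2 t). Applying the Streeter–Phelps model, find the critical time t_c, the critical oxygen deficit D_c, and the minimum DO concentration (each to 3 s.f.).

t_c ≈ 0.500 d; D_c ≈ 3.33 mg/L; min DO ≈ 6.46 mg/L

At the critical point dD/dt = 0, so k_d L₀ e^(−k_d t) = k_2 D. Substituting D(t) from the Streeter–Phelps equation and solving for t gives
t_c = ln[(k_2/k_d)(1 − D₀(k_2−k_d)/(k_d L₀))] / (k_2−k_d).
Here k_2−k_d = 0.3500 d⁻¹ and 1 − D₀(k_2−k_d)/(k_d L₀) = 1 − 3.21×0.3500/(0.350×7.94) = 0.5957, so
t_c = ln(2.000 × 0.5957) / 0.3500 = 0.1752 / 0.3500 = 0.5005 d.
D_c = (k_d/k_2) L₀ e^(−k_d t_c) = (0.350/0.700) × 7.94 × e^(−0.350×0.5005) = 0.5000 × 7.94 × 0.8393 = 3.332 mg/L.
Minimum DO = C_s − D_c = 9.79 − 3.332 = 6.458 mg/L.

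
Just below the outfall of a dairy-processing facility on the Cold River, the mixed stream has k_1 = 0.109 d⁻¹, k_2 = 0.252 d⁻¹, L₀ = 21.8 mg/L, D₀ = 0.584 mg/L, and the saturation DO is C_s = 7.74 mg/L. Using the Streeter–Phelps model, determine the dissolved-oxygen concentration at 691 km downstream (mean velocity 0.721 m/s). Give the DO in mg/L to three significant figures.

Travel time t = x/v = 691 km / (0.721 m/s) = 691000 m / 0.721 m/s = 958400 s = 11.09 d.
k_1 L₀/(k_2−k_1) = 0.109×21.8/(0.252−0.109) = 2.376/0.1430 = 16.62 mg/L.
e^(−k_1 t) = e^(−0.109×11.09) = 0.2985; e^(−k_2 t) = e^(−0.252×11.09) = 0.06110.
D = 16.62 × (0.2985 − 0.06110) + 0.584 × 0.06110 = 3.944 + 0.03568 = 3.980 mg/L.
DO = C_s − D = 7.74 − 3.980 = 3.760 mg/L.

DO ≈ 3.76 mg/L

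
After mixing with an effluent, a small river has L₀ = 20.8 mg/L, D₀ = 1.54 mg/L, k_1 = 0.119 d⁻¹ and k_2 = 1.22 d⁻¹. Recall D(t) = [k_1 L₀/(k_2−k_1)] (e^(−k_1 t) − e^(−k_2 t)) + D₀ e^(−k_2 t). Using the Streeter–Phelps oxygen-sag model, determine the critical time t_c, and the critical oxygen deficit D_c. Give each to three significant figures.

t_c ≈ 1.06 d; D_c ≈ 1.79 mg/L

At the critical point dD/dt = 0, so k_1 L₀ e^(−k_1 t) = k_2 D. Substituting D(t) from the Streeter–Phelps equation and solving for t gives
t_c = ln[(k_2/k_1)(1 − D₀(k_2−k_1)/(k_1 L₀))] / (k_2−k_1).
Here k_2−k_1 = 1.101 d⁻¹ and 1 − D₀(k_2−k_1)/(k_1 L₀) = 1 − 1.54×1.101/(0.119×20.8) = 0.3150, so
t_c = ln(10.25 × 0.3150) / 1.101 = 1.172 / 1.101 = 1.065 d.
L(t_c) = L₀ e^(−k_1 t_c) = 20.8 × 0.8810 = 18.32 mg/L, and at the critical point k_2 D_c = k_1 L, so D_c = (0.119/1.22) × 18.32 = 1.787 mg/L.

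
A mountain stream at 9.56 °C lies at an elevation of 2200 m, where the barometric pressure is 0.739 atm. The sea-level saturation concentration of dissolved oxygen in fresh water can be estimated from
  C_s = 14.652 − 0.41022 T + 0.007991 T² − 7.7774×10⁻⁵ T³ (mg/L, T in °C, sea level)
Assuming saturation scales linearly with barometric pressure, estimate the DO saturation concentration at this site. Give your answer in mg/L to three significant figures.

C_s ≈ 8.42 mg/L

At sea level: C_s = 14.652 − 0.41022×9.56 + 0.007991×9.56² − 7.7774×10⁻⁵×9.56³ = 11.39 mg/L.
Pressure correction: C_s' = 11.39 × 0.739 = 8.419 mg/L.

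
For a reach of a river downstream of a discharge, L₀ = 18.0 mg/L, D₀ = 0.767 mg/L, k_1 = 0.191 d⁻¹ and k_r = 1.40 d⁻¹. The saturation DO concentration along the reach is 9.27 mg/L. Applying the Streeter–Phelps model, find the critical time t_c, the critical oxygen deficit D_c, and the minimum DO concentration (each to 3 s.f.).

At the critical point dD/dt = 0, so k_1 L₀ e^(−k_1 t) = k_r D. Substituting D(t) from the Streeter–Phelps equation and solving for t gives
t_c = ln[(k_r/k_1)(1 − D₀(k_r−k_1)/(k_1 L₀))] / (k_r−k_1).
Here k_r−k_1 = 1.209 d⁻¹ and 1 − D₀(k_r−k_1)/(k_1 L₀) = 1 − 0.767×1.209/(0.191×18.0) = 0.7303, so
t_c = ln(7.330 × 0.7303) / 1.209 = 1.678 / 1.209 = 1.388 d.
L(t_c) = L₀ e^(−k_1 t_c) = 18.0 × 0.7672 = 13.81 mg/L, and at the critical point k_r D_c = k_1 L, so D_c = (0.191/1.40) × 13.81 = 1.884 mg/L.
Minimum DO = C_s − D_c = 9.27 − 1.884 = 7.386 mg/L.

t_c ≈ 1.39 d; D_c ≈ 1.88 mg/L; min DO ≈ 7.39 mg/L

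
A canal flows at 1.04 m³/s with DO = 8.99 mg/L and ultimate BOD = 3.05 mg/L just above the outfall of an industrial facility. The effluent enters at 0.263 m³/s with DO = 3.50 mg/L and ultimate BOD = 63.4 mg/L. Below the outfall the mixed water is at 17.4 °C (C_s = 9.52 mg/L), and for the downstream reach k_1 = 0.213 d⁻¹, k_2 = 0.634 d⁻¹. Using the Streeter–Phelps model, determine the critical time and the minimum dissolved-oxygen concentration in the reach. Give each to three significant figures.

t_c ≈ 2.02 d; minimum DO ≈ 6.19 mg/L

Mixed DO = (1.04×8.99 + 0.263×3.50)/(1.04+0.263) = 10.27/1.303 = 7.882 mg/L.
Mixed L₀ = (1.04×3.05 + 0.263×63.4)/(1.303) = 19.85/1.303 = 15.23 mg/L.
Initial deficit D₀ = C_s − DO₀ = 9.52 − 7.882 = 1.638 mg/L.
t_c = (1/0.4210) ln[(0.634/0.213)(1 − 1.638×0.4210/(0.213×15.23))] = 2.375 × ln(2.344) = 2.023 d.
D_c = (0.213/0.634) × 15.23 × e^(−0.213×2.023) = 0.3360 × 15.23 × 0.6499 = 3.326 mg/L.
Minimum DO = 9.52 − 3.326 = 6.194 mg/L.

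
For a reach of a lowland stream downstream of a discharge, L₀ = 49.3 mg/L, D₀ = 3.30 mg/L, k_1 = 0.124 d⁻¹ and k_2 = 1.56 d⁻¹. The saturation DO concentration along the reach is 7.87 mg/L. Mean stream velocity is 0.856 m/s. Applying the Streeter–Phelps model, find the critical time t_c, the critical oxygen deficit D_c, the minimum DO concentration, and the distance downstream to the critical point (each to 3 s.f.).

At the critical point dD/dt = 0, so k_1 L₀ e^(−k_1 t) = k_2 D. Substituting D(t) from the Streeter–Phelps equation and solving for t gives
t_c = ln[(k_2/k_1)(1 − D₀(k_2−k_1)/(k_1 L₀))] / (k_2−k_1).
Here k_2−k_1 = 1.436 d⁻¹ and 1 − D₀(k_2−k_1)/(k_1 L₀) = 1 − 3.30×1.436/(0.124×49.3) = 0.2248, so
t_c = ln(12.58 × 0.2248) / 1.436 = 1.040 / 1.436 = 0.7240 d.
L(t_c) = L₀ e^(−k_1 t_c) = 49.3 × 0.9141 = 45.07 mg/L, and at the critical point k_2 D_c = k_1 L, so D_c = (0.124/1.56) × 45.07 = 3.582 mg/L.
Minimum DO = C_s − D_c = 7.87 − 3.582 = 4.288 mg/L.
x_c = v t_c = 0.856 m/s × 0.7240 d × 86400 s/d = 53550 m ≈ 53.5 km.

t_c ≈ 0.724 d; D_c ≈ 3.58 mg/L; min DO ≈ 4.29 mg/L; x_c ≈ 53.5 km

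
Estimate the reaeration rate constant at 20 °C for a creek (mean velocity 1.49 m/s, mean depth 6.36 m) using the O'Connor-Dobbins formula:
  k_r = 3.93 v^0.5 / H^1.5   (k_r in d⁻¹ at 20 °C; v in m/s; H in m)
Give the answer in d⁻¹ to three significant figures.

k_r ≈ 0.299 d⁻¹

k_r = 3.93 × 1.49^0.5 / 6.36^1.5 = 3.93 × 1.221 / 16.04 = 0.2991 d⁻¹.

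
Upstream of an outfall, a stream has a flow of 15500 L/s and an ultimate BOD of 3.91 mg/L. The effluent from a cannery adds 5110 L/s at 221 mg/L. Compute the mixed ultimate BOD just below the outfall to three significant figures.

57.7 mg/L

Flow-weighted mixing: C = (Q_r C_r + Q_w C_w)/(Q_r + Q_w)
= (15500×3.91 + 5110×221)/(15500 + 5110) = 1.190×10^6/20610 = 57.73 mg/L.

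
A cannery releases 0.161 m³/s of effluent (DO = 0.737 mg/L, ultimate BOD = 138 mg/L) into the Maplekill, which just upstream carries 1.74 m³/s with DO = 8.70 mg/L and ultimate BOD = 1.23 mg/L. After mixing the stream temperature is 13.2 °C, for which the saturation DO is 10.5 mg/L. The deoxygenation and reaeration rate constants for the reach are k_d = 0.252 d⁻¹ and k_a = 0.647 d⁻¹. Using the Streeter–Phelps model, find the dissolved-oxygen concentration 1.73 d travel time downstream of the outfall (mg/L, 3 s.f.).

DO ≈ 7.08 mg/L

Mixed DO = (1.74×8.70 + 0.161×0.737)/(1.74+0.161) = 15.26/1.901 = 8.026 mg/L.
Mixed L₀ = (1.74×1.23 + 0.161×138)/(1.901) = 24.36/1.901 = 12.81 mg/L.
Initial deficit D₀ = C_s − DO₀ = 10.5 − 8.026 = 2.474 mg/L.
D(1.73) = [0.252×12.81/(0.647−0.252)](e^(−0.252×1.73) − e^(−0.647×1.73)) + 2.474 e^(−0.647×1.73)
= 8.175 × (0.6466 − 0.3265) + 2.474 × 0.3265 = 3.425 mg/L.
DO = 10.5 − 3.425 = 7.075 mg/L.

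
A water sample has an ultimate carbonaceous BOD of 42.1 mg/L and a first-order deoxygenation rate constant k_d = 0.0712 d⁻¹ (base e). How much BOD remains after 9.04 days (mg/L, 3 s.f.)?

L_t = L₀ e^(−k_d t) = 42.1 × e^(−0.0712×9.04) = 42.1 × 0.5254 = 22.12 mg/L.

L ≈ 22.1 mg/L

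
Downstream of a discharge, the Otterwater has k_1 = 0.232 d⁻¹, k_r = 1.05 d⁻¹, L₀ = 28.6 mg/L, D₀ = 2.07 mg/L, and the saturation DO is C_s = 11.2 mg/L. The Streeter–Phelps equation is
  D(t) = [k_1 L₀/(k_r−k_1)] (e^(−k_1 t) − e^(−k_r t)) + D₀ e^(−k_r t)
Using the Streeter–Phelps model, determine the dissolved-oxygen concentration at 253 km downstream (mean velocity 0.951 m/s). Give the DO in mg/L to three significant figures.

Travel time t = x/v = 253 km / (0.951 m/s) = 253000 m / 0.951 m/s = 266000 s = 3.079 d.
k_1 L₀/(k_r−k_1) = 0.232×28.6/(1.05−0.232) = 6.635/0.8180 = 8.111 mg/L.
e^(−k_1 t) = e^(−0.232×3.079) = 0.4895; e^(−k_r t) = e^(−1.05×3.079) = 0.03944.
D = 8.111 × (0.4895 − 0.03944) + 2.07 × 0.03944 = 3.651 + 0.08163 = 3.732 mg/L.
DO = C_s − D = 11.2 − 3.732 = 7.468 mg/L.

DO ≈ 7.47 mg/L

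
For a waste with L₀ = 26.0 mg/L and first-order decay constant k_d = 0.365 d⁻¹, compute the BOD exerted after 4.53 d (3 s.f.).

y_t = L₀(1 − e^(−k_d t)) = 26.0 × (1 − e^(−0.365×4.53))
= 26.0 × (1 − 0.1914) = 26.0 × 0.8086 = 21.02 mg/L.

y ≈ 21.0 mg/L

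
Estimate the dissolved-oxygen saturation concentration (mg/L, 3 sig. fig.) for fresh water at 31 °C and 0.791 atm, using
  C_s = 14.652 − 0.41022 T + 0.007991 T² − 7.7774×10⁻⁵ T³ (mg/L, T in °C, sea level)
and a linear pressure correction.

C_s ≈ 5.77 mg/L

At sea level: C_s = 14.652 − 0.41022×31 + 0.007991×31² − 7.7774×10⁻⁵×31³ = 7.298 mg/L.
Pressure correction: C_s' = 7.298 × 0.791 = 5.772 mg/L.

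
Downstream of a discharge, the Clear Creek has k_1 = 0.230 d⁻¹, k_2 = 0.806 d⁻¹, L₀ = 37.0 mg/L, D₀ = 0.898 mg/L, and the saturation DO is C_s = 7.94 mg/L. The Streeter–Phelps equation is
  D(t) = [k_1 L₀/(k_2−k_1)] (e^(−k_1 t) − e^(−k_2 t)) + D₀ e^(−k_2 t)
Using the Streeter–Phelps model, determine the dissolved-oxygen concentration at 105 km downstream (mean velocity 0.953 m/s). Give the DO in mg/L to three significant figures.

DO ≈ 1.89 mg/L

Travel time t = x/v = 105 km / (0.953 m/s) = 105000 m / 0.953 m/s = 110200 s = 1.275 d.
k_1 L₀/(k_2−k_1) = 0.230×37.0/(0.806−0.230) = 8.510/0.5760 = 14.77 mg/L.
e^(−k_1 t) = e^(−0.230×1.275) = 0.7458; e^(−k_2 t) = e^(−0.806×1.275) = 0.3578.
D = 14.77 × (0.7458 − 0.3578) + 0.898 × 0.3578 = 5.733 + 0.3213 = 6.054 mg/L.
DO = C_s − D = 7.94 − 6.054 = 1.886 mg/L.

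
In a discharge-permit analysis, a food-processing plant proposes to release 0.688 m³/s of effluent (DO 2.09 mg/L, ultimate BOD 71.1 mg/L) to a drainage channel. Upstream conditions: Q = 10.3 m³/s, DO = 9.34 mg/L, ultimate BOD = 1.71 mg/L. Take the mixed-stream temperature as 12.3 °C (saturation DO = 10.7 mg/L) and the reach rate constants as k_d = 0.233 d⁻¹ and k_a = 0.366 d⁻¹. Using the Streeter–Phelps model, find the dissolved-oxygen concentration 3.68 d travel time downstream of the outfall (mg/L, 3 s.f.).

DO ≈ 8.49 mg/L

Mixed DO = (10.3×9.34 + 0.688×2.09)/(10.3+0.688) = 97.64/10.99 = 8.886 mg/L.
Mixed L₀ = (10.3×1.71 + 0.688×71.1)/(10.99) = 66.53/10.99 = 6.055 mg/L.
Initial deficit D₀ = C_s − DO₀ = 10.7 − 8.886 = 1.814 mg/L.
D(3.68) = [0.233×6.055/(0.366−0.233)](e^(−0.233×3.68) − e^(−0.366×3.68)) + 1.814 e^(−0.366×3.68)
= 10.61 × (0.4242 − 0.2601) + 1.814 × 0.2601 = 2.213 mg/L.
DO = 10.7 − 2.213 = 8.487 mg/L.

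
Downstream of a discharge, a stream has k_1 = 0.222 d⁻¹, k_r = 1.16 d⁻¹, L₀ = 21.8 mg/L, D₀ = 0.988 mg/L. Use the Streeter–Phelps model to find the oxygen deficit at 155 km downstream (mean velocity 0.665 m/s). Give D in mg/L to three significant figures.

D ≈ 2.65 mg/L

Travel time t = x/v = 155 km / (0.665 m/s) = 155000 m / 0.665 m/s = 233100 s = 2.698 d.
k_1 L₀/(k_r−k_1) = 0.222×21.8/(1.16−0.222) = 4.840/0.9380 = 5.159 mg/L.
e^(−k_1 t) = e^(−0.222×2.698) = 0.5494; e^(−k_r t) = e^(−1.16×2.698) = 0.04375.
D = 5.159 × (0.5494 − 0.04375) + 0.988 × 0.04375 = 2.609 + 0.04322 = 2.652 mg/L.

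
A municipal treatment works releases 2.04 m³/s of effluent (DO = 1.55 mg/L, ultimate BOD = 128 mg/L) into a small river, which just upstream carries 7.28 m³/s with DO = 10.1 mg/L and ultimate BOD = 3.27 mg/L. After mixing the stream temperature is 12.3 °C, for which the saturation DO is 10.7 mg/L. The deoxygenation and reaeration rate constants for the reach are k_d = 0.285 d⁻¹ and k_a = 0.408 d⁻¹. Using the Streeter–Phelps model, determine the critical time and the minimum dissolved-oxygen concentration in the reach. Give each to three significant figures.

Mixed DO = (7.28×10.1 + 2.04×1.55)/(7.28+2.04) = 76.69/9.320 = 8.229 mg/L.
Mixed L₀ = (7.28×3.27 + 2.04×128)/(9.320) = 284.9/9.320 = 30.57 mg/L.
Initial deficit D₀ = C_s − DO₀ = 10.7 − 8.229 = 2.471 mg/L.
t_c = (1/0.1230) ln[(0.408/0.285)(1 − 2.471×0.1230/(0.285×30.57))] = 8.130 × ln(1.382) = 2.628 d.
D_c = (0.285/0.408) × 30.57 × e^(−0.285×2.628) = 0.6985 × 30.57 × 0.4728 = 10.10 mg/L.
Minimum DO = 10.7 − 10.10 = 0.6028 mg/L.

t_c ≈ 2.63 d; minimum DO ≈ 0.603 mg/L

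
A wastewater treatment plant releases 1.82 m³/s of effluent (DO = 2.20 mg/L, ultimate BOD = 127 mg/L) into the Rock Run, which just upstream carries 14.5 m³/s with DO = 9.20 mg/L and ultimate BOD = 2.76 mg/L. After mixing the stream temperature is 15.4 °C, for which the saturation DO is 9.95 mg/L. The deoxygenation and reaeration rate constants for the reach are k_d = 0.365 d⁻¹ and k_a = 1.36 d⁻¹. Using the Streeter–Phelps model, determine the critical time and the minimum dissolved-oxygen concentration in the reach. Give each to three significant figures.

Mixed DO = (14.5×9.20 + 1.82×2.20)/(14.5+1.82) = 137.4/16.32 = 8.419 mg/L.
Mixed L₀ = (14.5×2.76 + 1.82×127)/(16.32) = 271.2/16.32 = 16.62 mg/L.
Initial deficit D₀ = C_s − DO₀ = 9.95 − 8.419 = 1.531 mg/L.
t_c = (1/0.9950) ln[(1.36/0.365)(1 − 1.531×0.9950/(0.365×16.62))] = 1.005 × ln(2.790) = 1.031 d.
D_c = (0.365/1.36) × 16.62 × e^(−0.365×1.031) = 0.2684 × 16.62 × 0.6863 = 3.060 mg/L.
Minimum DO = 9.95 − 3.060 = 6.890 mg/L.

t_c ≈ 1.03 d; minimum DO ≈ 6.89 mg/L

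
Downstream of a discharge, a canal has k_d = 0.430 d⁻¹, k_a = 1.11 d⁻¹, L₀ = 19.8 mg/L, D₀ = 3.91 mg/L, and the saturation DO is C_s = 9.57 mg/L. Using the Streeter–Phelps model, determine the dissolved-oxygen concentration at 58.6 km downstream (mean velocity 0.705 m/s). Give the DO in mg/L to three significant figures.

DO ≈ 4.25 mg/L

Travel time t = x/v = 58.6 km / (0.705 m/s) = 58600 m / 0.705 m/s = 83120 s = 0.9620 d.
k_d L₀/(k_a−k_d) = 0.430×19.8/(1.11−0.430) = 8.514/0.6800 = 12.52 mg/L.
e^(−k_d t) = e^(−0.430×0.9620) = 0.6612; e^(−k_a t) = e^(−1.11×0.9620) = 0.3437.
D = 12.52 × (0.6612 − 0.3437) + 3.91 × 0.3437 = 3.975 + 1.344 = 5.319 mg/L.
DO = C_s − D = 9.57 − 5.319 = 4.251 mg/L.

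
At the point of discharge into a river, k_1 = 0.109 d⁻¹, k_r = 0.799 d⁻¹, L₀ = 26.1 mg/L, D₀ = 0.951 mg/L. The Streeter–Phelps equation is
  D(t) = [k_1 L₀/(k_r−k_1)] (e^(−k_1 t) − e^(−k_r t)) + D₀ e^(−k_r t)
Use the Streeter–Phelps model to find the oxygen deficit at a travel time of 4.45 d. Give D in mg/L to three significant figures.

D ≈ 2.45 mg/L

k_1 L₀/(k_r−k_1) = 0.109×26.1/(0.799−0.109) = 2.845/0.6900 = 4.123 mg/L.
e^(−k_1 t) = e^(−0.109×4.450) = 0.6157; e^(−k_r t) = e^(−0.799×4.450) = 0.02857.
D = 4.123 × (0.6157 − 0.02857) + 0.951 × 0.02857 = 2.421 + 0.02717 = 2.448 mg/L.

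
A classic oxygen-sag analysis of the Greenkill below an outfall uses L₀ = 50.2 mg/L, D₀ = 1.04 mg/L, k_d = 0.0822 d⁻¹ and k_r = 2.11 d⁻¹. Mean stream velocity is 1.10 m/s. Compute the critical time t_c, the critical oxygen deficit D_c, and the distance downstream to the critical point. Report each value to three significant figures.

t_c ≈ 1.25 d; D_c ≈ 1.77 mg/L; x_c ≈ 119 km

With k_r/k_d = 25.67 and 1 − D₀(k_r−k_d)/(k_d L₀) = 0.4889,
t_c = ln(25.67 × 0.4889) / (2.11 − 0.0822) = ln(12.55) / 2.028 = 2.530/2.028 = 1.248 d.
D_c = (k_d/k_r) L₀ e^(−k_d t_c) = (0.0822/2.11) × 50.2 × e^(−0.0822×1.248) = 0.03896 × 50.2 × 0.9025 = 1.765 mg/L.
x_c = v t_c = 1.10 m/s × 1.248 d × 86400 s/d = 118600 m ≈ 119 km.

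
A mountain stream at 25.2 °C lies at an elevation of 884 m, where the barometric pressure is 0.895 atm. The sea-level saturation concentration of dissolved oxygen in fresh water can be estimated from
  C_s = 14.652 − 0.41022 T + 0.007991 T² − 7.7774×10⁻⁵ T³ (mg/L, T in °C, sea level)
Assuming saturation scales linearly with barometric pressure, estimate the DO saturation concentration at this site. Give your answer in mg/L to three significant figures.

At sea level: C_s = 14.652 − 0.41022×25.2 + 0.007991×25.2² − 7.7774×10⁻⁵×25.2³ = 8.144 mg/L.
Pressure correction: C_s' = 8.144 × 0.895 = 7.289 mg/L.

C_s ≈ 7.29 mg/L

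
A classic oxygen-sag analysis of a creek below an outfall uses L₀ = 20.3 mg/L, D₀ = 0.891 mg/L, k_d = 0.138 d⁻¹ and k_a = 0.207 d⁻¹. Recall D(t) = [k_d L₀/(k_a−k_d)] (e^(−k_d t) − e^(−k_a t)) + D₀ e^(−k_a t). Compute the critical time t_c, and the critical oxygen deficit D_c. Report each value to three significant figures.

t_c ≈ 5.55 d; D_c ≈ 6.29 mg/L

At the critical point dD/dt = 0, so k_d L₀ e^(−k_d t) = k_a D. Substituting D(t) from the Streeter–Phelps equation and solving for t gives
t_c = ln[(k_a/k_d)(1 − D₀(k_a−k_d)/(k_d L₀))] / (k_a−k_d).
Here k_a−k_d = 0.06900 d⁻¹ and 1 − D₀(k_a−k_d)/(k_d L₀) = 1 − 0.891×0.06900/(0.138×20.3) = 0.9781, so
t_c = ln(1.500 × 0.9781) / 0.06900 = 0.3833 / 0.06900 = 5.555 d.
D_c = (k_d/k_a) L₀ e^(−k_d t_c) = (0.138/0.207) × 20.3 × e^(−0.138×5.555) = 0.6667 × 20.3 × 0.4646 = 6.288 mg/L.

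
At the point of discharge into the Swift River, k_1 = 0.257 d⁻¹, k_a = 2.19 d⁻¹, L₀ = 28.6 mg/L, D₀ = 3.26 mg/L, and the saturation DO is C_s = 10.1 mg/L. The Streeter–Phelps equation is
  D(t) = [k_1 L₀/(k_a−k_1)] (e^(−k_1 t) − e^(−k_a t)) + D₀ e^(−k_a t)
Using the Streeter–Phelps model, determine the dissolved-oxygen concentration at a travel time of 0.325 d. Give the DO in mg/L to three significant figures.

k_1 L₀/(k_a−k_1) = 0.257×28.6/(2.19−0.257) = 7.350/1.933 = 3.802 mg/L.
e^(−k_1 t) = e^(−0.257×0.3250) = 0.9199; e^(−k_a t) = e^(−2.19×0.3250) = 0.4908.
D = 3.802 × (0.9199 − 0.4908) + 3.26 × 0.4908 = 1.632 + 1.600 = 3.232 mg/L.
DO = C_s − D = 10.1 − 3.232 = 6.868 mg/L.

DO ≈ 6.87 mg/L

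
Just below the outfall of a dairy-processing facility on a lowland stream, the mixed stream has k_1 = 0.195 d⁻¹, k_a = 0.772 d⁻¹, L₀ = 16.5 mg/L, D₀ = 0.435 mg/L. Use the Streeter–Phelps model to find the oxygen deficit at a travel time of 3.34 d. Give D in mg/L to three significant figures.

D ≈ 2.52 mg/L

k_1 L₀/(k_a−k_1) = 0.195×16.5/(0.772−0.195) = 3.218/0.5770 = 5.576 mg/L.
e^(−k_1 t) = e^(−0.195×3.340) = 0.5214; e^(−k_a t) = e^(−0.772×3.340) = 0.07589.
D = 5.576 × (0.5214 − 0.07589) + 0.435 × 0.07589 = 2.484 + 0.03301 = 2.517 mg/L.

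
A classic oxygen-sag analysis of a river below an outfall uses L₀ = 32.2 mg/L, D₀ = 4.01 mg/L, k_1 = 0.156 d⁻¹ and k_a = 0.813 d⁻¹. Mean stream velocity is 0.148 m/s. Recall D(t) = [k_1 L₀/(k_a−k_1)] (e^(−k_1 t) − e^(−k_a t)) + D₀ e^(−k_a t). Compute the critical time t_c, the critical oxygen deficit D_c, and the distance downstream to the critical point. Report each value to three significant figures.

t_c ≈ 1.38 d; D_c ≈ 4.98 mg/L; x_c ≈ 17.7 km

At the critical point dD/dt = 0, so k_1 L₀ e^(−k_1 t) = k_a D. Substituting D(t) from the Streeter–Phelps equation and solving for t gives
t_c = ln[(k_a/k_1)(1 − D₀(k_a−k_1)/(k_1 L₀))] / (k_a−k_1).
Here k_a−k_1 = 0.6570 d⁻¹ and 1 − D₀(k_a−k_1)/(k_1 L₀) = 1 − 4.01×0.6570/(0.156×32.2) = 0.4755, so
t_c = ln(5.212 × 0.4755) / 0.6570 = 0.9075 / 0.6570 = 1.381 d.
D_c = (k_1/k_a) L₀ e^(−k_1 t_c) = (0.156/0.813) × 32.2 × e^(−0.156×1.381) = 0.1919 × 32.2 × 0.8061 = 4.981 mg/L.
x_c = v t_c = 0.148 m/s × 1.381 d × 86400 s/d = 17660 m ≈ 17.7 km.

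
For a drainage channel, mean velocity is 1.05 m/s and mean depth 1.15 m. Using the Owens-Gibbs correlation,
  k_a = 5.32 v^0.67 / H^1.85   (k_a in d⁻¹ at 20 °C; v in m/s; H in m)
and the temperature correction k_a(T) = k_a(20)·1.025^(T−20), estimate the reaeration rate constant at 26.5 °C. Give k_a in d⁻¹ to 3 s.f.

k_a(20) = 5.32 × 1.05^0.67 / 1.15^1.85 = 5.32 × 1.033 / 1.295 = 4.244 d⁻¹.
k_a(26.5) = 4.244 × 1.025^(26.5−20) = 4.244 × 1.174 = 4.983 d⁻¹.

k_a ≈ 4.98 d⁻¹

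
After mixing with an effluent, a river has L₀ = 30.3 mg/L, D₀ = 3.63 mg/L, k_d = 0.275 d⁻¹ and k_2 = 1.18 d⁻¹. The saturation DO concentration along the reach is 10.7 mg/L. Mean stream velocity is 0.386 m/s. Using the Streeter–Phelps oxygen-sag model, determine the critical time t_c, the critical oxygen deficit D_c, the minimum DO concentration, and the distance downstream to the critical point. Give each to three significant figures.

t_c ≈ 1.06 d; D_c ≈ 5.28 mg/L; min DO ≈ 5.42 mg/L; x_c ≈ 35.2 km

t_c = [1/(k_2−k_d)] ln[(k_2/k_d)(1 − D₀(k_2−k_d)/(k_d L₀))]
= [1/(1.18−0.275)] ln[(1.18/0.275)(1 − 3.63×0.9050/(0.275×30.3))]
= (1/0.9050) ln[4.291 × 0.6057] = 1.105 × ln(2.599) = 1.105 × 0.9552 = 1.055 d.
D_c = (k_d/k_2) L₀ e^(−k_d t_c) = (0.275/1.18) × 30.3 × e^(−0.275×1.055) = 0.2331 × 30.3 × 0.7481 = 5.282 mg/L.
Minimum DO = C_s − D_c = 10.7 − 5.282 = 5.418 mg/L.
x_c = v t_c = 0.386 m/s × 1.055 d × 86400 s/d = 35200 m ≈ 35.2 km.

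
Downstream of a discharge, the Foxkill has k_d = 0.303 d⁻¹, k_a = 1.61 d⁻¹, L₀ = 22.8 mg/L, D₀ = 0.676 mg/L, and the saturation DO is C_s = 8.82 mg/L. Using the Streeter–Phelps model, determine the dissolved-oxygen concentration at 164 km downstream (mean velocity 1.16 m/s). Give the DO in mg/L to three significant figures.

DO ≈ 5.93 mg/L

Travel time t = x/v = 164 km / (1.16 m/s) = 164000 m / 1.16 m/s = 141400 s = 1.636 d.
k_d L₀/(k_a−k_d) = 0.303×22.8/(1.61−0.303) = 6.908/1.307 = 5.286 mg/L.
e^(−k_d t) = e^(−0.303×1.636) = 0.6091; e^(−k_a t) = e^(−1.61×1.636) = 0.07175.
D = 5.286 × (0.6091 − 0.07175) + 0.676 × 0.07175 = 2.840 + 0.04851 = 2.889 mg/L.
DO = C_s − D = 8.82 − 2.889 = 5.931 mg/L.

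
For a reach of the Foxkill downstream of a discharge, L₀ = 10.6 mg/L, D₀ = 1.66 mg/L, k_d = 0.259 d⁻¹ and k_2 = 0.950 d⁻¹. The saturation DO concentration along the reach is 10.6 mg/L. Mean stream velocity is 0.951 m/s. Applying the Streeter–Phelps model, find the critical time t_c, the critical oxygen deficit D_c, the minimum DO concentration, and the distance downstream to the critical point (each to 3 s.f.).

With k_2/k_d = 3.668 and 1 − D₀(k_2−k_d)/(k_d L₀) = 0.5822,
t_c = ln(3.668 × 0.5822) / (0.950 − 0.259) = ln(2.135) / 0.6910 = 0.7587/0.6910 = 1.098 d.
D_c = (k_d/k_2) L₀ e^(−k_d t_c) = (0.259/0.950) × 10.6 × e^(−0.259×1.098) = 0.2726 × 10.6 × 0.7525 = 2.175 mg/L.
Minimum DO = C_s − D_c = 10.6 − 2.175 = 8.425 mg/L.
x_c = v t_c = 0.951 m/s × 1.098 d × 86400 s/d = 90210 m ≈ 90.2 km.

t_c ≈ 1.10 d; D_c ≈ 2.17 mg/L; min DO ≈ 8.43 mg/L; x_c ≈ 90.2 km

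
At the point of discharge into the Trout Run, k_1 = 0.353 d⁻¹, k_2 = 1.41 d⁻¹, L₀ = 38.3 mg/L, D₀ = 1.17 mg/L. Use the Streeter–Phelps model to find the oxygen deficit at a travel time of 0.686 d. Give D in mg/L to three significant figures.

D ≈ 5.62 mg/L

k_1 L₀/(k_2−k_1) = 0.353×38.3/(1.41−0.353) = 13.52/1.057 = 12.79 mg/L.
e^(−k_1 t) = e^(−0.353×0.6860) = 0.7849; e^(−k_2 t) = e^(−1.41×0.6860) = 0.3801.
D = 12.79 × (0.7849 − 0.3801) + 1.17 × 0.3801 = 5.178 + 0.4447 = 5.623 mg/L.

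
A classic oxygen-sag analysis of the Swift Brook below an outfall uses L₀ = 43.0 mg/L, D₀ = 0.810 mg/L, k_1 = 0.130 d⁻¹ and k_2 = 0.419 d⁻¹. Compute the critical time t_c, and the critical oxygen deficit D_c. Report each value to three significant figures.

At the critical point dD/dt = 0, so k_1 L₀ e^(−k_1 t) = k_2 D. Substituting D(t) from the Streeter–Phelps equation and solving for t gives
t_c = ln[(k_2/k_1)(1 − D₀(k_2−k_1)/(k_1 L₀))] / (k_2−k_1).
Here k_2−k_1 = 0.2890 d⁻¹ and 1 − D₀(k_2−k_1)/(k_1 L₀) = 1 − 0.810×0.2890/(0.130×43.0) = 0.9581, so
t_c = ln(3.223 × 0.9581) / 0.2890 = 1.128 / 0.2890 = 3.902 d.
L(t_c) = L₀ e^(−k_1 t_c) = 43.0 × 0.6022 = 25.89 mg/L, and at the critical point k_2 D_c = k_1 L, so D_c = (0.130/0.419) × 25.89 = 8.034 mg/L.

t_c ≈ 3.90 d; D_c ≈ 8.03 mg/L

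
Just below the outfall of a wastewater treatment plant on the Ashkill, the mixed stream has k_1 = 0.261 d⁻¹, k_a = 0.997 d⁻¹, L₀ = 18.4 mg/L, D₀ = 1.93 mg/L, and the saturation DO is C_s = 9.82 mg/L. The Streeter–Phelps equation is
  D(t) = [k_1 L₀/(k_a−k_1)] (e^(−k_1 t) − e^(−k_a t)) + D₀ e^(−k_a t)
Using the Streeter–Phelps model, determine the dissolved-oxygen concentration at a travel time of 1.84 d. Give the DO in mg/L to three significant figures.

k_1 L₀/(k_a−k_1) = 0.261×18.4/(0.997−0.261) = 4.802/0.7360 = 6.525 mg/L.
e^(−k_1 t) = e^(−0.261×1.840) = 0.6186; e^(−k_a t) = e^(−0.997×1.840) = 0.1597.
D = 6.525 × (0.6186 − 0.1597) + 1.93 × 0.1597 = 2.995 + 0.3082 = 3.303 mg/L.
DO = C_s − D = 9.82 − 3.303 = 6.517 mg/L.

DO ≈ 6.52 mg/L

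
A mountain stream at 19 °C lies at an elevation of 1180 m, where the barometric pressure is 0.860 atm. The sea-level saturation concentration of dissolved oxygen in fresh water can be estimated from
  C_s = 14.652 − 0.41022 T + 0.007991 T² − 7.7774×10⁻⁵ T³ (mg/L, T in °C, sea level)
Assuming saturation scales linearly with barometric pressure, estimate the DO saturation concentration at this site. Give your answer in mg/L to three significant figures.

At sea level: C_s = 14.652 − 0.41022×19 + 0.007991×19² − 7.7774×10⁻⁵×19³ = 9.209 mg/L.
Pressure correction: C_s' = 9.209 × 0.860 = 7.920 mg/L.

C_s ≈ 7.92 mg/L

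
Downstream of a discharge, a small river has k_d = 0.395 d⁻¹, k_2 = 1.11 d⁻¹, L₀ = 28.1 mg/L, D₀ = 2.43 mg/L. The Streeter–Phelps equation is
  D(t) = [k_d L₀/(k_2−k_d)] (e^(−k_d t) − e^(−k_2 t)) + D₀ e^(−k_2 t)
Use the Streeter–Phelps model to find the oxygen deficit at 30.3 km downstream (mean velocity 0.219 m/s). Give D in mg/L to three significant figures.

Travel time t = x/v = 30.3 km / (0.219 m/s) = 30300 m / 0.219 m/s = 138400 s = 1.601 d.
k_d L₀/(k_2−k_d) = 0.395×28.1/(1.11−0.395) = 11.10/0.7150 = 15.52 mg/L.
e^(−k_d t) = e^(−0.395×1.601) = 0.5312; e^(−k_2 t) = e^(−1.11×1.601) = 0.1691.
D = 15.52 × (0.5312 − 0.1691) + 2.43 × 0.1691 = 5.622 + 0.4108 = 6.033 mg/L.

D ≈ 6.03 mg/L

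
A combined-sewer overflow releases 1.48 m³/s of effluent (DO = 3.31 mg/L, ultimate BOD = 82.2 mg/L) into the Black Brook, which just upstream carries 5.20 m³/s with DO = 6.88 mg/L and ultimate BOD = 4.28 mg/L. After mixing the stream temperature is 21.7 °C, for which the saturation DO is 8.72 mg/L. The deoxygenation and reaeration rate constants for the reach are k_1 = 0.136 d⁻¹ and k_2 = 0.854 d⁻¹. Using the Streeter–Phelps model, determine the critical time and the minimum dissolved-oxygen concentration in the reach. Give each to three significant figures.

t_c ≈ 1.12 d; minimum DO ≈ 5.77 mg/L

Mixed DO = (5.20×6.88 + 1.48×3.31)/(5.20+1.48) = 40.67/6.680 = 6.089 mg/L.
Mixed L₀ = (5.20×4.28 + 1.48×82.2)/(6.680) = 143.9/6.680 = 21.54 mg/L.
Initial deficit D₀ = C_s − DO₀ = 8.72 − 6.089 = 2.631 mg/L.
t_c = (1/0.7180) ln[(0.854/0.136)(1 − 2.631×0.7180/(0.136×21.54))] = 1.393 × ln(2.231) = 1.118 d.
D_c = (0.136/0.854) × 21.54 × e^(−0.136×1.118) = 0.1593 × 21.54 × 0.8590 = 2.947 mg/L.
Minimum DO = 8.72 − 2.947 = 5.773 mg/L.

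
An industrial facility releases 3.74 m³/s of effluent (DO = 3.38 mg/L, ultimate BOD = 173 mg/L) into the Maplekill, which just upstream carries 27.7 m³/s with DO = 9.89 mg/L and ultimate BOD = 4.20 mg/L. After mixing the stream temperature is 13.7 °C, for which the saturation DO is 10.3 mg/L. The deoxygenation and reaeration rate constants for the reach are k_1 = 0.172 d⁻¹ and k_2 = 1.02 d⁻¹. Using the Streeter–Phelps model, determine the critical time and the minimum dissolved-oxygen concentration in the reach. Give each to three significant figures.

t_c ≈ 1.77 d; minimum DO ≈ 7.28 mg/L

Mixed DO = (27.7×9.89 + 3.74×3.38)/(27.7+3.74) = 286.6/31.44 = 9.116 mg/L.
Mixed L₀ = (27.7×4.20 + 3.74×173)/(31.44) = 763.4/31.44 = 24.28 mg/L.
Initial deficit D₀ = C_s − DO₀ = 10.3 − 9.116 = 1.184 mg/L.
t_c = (1/0.8480) ln[(1.02/0.172)(1 − 1.184×0.8480/(0.172×24.28))] = 1.179 × ln(4.504) = 1.775 d.
D_c = (0.172/1.02) × 24.28 × e^(−0.172×1.775) = 0.1686 × 24.28 × 0.7369 = 3.017 mg/L.
Minimum DO = 10.3 − 3.017 = 7.283 mg/L.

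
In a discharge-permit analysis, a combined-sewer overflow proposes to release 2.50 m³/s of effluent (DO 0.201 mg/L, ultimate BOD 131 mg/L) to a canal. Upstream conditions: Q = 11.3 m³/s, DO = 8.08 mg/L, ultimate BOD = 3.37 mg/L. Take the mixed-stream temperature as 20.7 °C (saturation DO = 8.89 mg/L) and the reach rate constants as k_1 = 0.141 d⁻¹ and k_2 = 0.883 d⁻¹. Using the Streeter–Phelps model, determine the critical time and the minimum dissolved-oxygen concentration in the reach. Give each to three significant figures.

t_c ≈ 1.68 d; minimum DO ≈ 5.55 mg/L

Mixed DO = (11.3×8.08 + 2.50×0.201)/(11.3+2.50) = 91.81/13.80 = 6.653 mg/L.
Mixed L₀ = (11.3×3.37 + 2.50×131)/(13.80) = 365.6/13.80 = 26.49 mg/L.
Initial deficit D₀ = C_s − DO₀ = 8.89 − 6.653 = 2.237 mg/L.
t_c = (1/0.7420) ln[(0.883/0.141)(1 − 2.237×0.7420/(0.141×26.49))] = 1.348 × ln(3.479) = 1.680 d.
D_c = (0.141/0.883) × 26.49 × e^(−0.141×1.680) = 0.1597 × 26.49 × 0.7891 = 3.338 mg/L.
Minimum DO = 8.89 − 3.338 = 5.552 mg/L.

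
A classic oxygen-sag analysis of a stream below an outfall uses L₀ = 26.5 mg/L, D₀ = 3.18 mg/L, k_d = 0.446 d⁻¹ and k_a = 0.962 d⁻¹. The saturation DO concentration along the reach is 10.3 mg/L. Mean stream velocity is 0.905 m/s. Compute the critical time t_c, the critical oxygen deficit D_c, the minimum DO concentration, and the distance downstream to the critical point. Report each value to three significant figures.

t_c ≈ 1.20 d; D_c ≈ 7.19 mg/L; min DO ≈ 3.11 mg/L; x_c ≈ 93.8 km

With k_a/k_d = 2.157 and 1 − D₀(k_a−k_d)/(k_d L₀) = 0.8612,
t_c = ln(2.157 × 0.8612) / (0.962 − 0.446) = ln(1.857) / 0.5160 = 0.6192/0.5160 = 1.200 d.
L(t_c) = L₀ e^(−k_d t_c) = 26.5 × 0.5855 = 15.52 mg/L, and at the critical point k_a D_c = k_d L, so D_c = (0.446/0.962) × 15.52 = 7.194 mg/L.
Minimum DO = C_s − D_c = 10.3 − 7.194 = 3.106 mg/L.
x_c = v t_c = 0.905 m/s × 1.200 d × 86400 s/d = 93830 m ≈ 93.8 km.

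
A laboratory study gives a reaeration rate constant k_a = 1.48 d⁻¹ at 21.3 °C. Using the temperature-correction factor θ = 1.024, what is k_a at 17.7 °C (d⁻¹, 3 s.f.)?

k_a ≈ 1.36 d⁻¹

k_a(T₂) = k_a(T₁) · θ^(T₂−T₁) = 1.48 × 1.024^(17.7−21.3)
= 1.48 × 1.024^-3.60 = 1.48 × 0.9182 = 1.359 d⁻¹.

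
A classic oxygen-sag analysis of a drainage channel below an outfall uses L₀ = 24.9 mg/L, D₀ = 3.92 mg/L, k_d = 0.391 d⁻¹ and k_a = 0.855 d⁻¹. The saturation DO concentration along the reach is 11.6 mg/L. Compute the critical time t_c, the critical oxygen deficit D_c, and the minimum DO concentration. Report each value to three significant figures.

With k_a/k_d = 2.187 and 1 − D₀(k_a−k_d)/(k_d L₀) = 0.8132,
t_c = ln(2.187 × 0.8132) / (0.855 − 0.391) = ln(1.778) / 0.4640 = 0.5756/0.4640 = 1.240 d.
D_c = (k_d/k_a) L₀ e^(−k_d t_c) = (0.391/0.855) × 24.9 × e^(−0.391×1.240) = 0.4573 × 24.9 × 0.6157 = 7.011 mg/L.
Minimum DO = C_s − D_c = 11.6 − 7.011 = 4.589 mg/L.

t_c ≈ 1.24 d; D_c ≈ 7.01 mg/L; min DO ≈ 4.59 mg/L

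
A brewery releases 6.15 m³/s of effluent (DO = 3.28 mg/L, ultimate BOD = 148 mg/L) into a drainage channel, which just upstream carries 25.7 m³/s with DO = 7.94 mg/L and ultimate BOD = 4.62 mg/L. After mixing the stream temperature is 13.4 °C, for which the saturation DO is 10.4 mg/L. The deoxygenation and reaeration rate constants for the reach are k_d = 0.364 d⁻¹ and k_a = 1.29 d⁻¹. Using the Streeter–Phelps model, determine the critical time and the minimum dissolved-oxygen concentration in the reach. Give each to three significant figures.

t_c ≈ 1.03 d; minimum DO ≈ 4.14 mg/L

Mixed DO = (25.7×7.94 + 6.15×3.28)/(25.7+6.15) = 224.2/31.85 = 7.040 mg/L.
Mixed L₀ = (25.7×4.62 + 6.15×148)/(31.85) = 1029/31.85 = 32.31 mg/L.
Initial deficit D₀ = C_s − DO₀ = 10.4 − 7.040 = 3.360 mg/L.
t_c = (1/0.9260) ln[(1.29/0.364)(1 − 3.360×0.9260/(0.364×32.31))] = 1.080 × ln(2.606) = 1.034 d.
D_c = (0.364/1.29) × 32.31 × e^(−0.364×1.034) = 0.2822 × 32.31 × 0.6862 = 6.255 mg/L.
Minimum DO = 10.4 − 6.255 = 4.145 mg/L.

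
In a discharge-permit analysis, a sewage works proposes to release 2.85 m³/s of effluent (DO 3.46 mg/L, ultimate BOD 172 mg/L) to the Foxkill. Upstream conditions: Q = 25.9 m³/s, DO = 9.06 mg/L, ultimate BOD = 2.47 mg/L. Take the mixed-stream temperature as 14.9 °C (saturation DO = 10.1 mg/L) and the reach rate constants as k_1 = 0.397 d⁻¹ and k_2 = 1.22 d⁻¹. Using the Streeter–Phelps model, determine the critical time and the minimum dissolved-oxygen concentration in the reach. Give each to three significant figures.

Mixed DO = (25.9×9.06 + 2.85×3.46)/(25.9+2.85) = 244.5/28.75 = 8.505 mg/L.
Mixed L₀ = (25.9×2.47 + 2.85×172)/(28.75) = 554.2/28.75 = 19.28 mg/L.
Initial deficit D₀ = C_s − DO₀ = 10.1 − 8.505 = 1.595 mg/L.
t_c = (1/0.8230) ln[(1.22/0.397)(1 − 1.595×0.8230/(0.397×19.28))] = 1.215 × ln(2.546) = 1.135 d.
D_c = (0.397/1.22) × 19.28 × e^(−0.397×1.135) = 0.3254 × 19.28 × 0.6371 = 3.996 mg/L.
Minimum DO = 10.1 − 3.996 = 6.104 mg/L.

t_c ≈ 1.14 d; minimum DO ≈ 6.10 mg/L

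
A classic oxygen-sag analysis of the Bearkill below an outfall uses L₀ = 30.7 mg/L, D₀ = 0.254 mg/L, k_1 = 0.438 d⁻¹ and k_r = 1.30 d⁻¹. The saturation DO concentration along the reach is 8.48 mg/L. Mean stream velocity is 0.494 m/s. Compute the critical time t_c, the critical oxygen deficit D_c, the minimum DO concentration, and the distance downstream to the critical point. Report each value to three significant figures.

t_c = [1/(k_r−k_1)] ln[(k_r/k_1)(1 − D₀(k_r−k_1)/(k_1 L₀))]
= [1/(1.30−0.438)] ln[(1.30/0.438)(1 − 0.254×0.8620/(0.438×30.7))]
= (1/0.8620) ln[2.968 × 0.9837] = 1.160 × ln(2.920) = 1.160 × 1.071 = 1.243 d.
L(t_c) = L₀ e^(−k_1 t_c) = 30.7 × 0.5802 = 17.81 mg/L, and at the critical point k_r D_c = k_1 L, so D_c = (0.438/1.30) × 17.81 = 6.001 mg/L.
Minimum DO = C_s − D_c = 8.48 − 6.001 = 2.479 mg/L.
x_c = v t_c = 0.494 m/s × 1.243 d × 86400 s/d = 53050 m ≈ 53.1 km.

t_c ≈ 1.24 d; D_c ≈ 6.00 mg/L; min DO ≈ 2.48 mg/L; x_c ≈ 53.1 km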